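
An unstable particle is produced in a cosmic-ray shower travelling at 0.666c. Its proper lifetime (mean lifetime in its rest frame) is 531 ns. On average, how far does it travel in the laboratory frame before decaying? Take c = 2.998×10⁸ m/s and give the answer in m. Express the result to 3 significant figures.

142 m

Lorentz factor: γ = (1 − 0.443556)^(−1/2) = 1.3406.
Lab-frame lifetime: Δt = γτ = 1.3406 × 531 ns = 711.86 ns.
Distance: d = vΔt = 0.666 × 2.998×10⁸ m/s × 7.1186×10^-7 s = 142 m.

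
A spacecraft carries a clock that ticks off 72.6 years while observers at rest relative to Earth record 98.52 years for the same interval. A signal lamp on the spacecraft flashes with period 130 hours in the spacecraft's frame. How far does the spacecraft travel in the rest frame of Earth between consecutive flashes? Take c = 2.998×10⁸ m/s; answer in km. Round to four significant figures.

From Δt = γΔτ: γ = 98.52/72.6 = 1.35702.
β = √(1 − 1/γ²) = 0.67599. Lab-frame period = γτ = 1.35702×130 hours = 176.41 hours. Distance = βc × γτ = 0.67599 × 2.998×10⁸ m/s × 635076 s = 1.2871×10^14 m = 1.287×10^11 km.

1.287×10^11 km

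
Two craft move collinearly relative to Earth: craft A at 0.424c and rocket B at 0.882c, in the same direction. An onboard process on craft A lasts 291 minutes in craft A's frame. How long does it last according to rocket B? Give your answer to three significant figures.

427 minutes

Speed of craft A in rocket B's frame: u = (v_A − v_B)/(1 − v_A v_B/c²) = (0.424 − 0.882)/(1 − 0.424×0.882) = −0.458/0.626032 = −0.73159; |u| = 0.73159c.
γ for this relative speed: γ = 1/√(1 − 0.535224) = 1.4668.
The clock on craft A records proper time, so rocket B measures Δt = γΔτ = 1.4668 × 291 = 427 minutes.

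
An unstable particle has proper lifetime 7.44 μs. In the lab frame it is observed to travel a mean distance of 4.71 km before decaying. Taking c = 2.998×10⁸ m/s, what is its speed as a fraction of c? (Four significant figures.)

Lab distance = (lab lifetime)·v = γτ·βc, so βγ = d/(cτ) = 4710/(2.998×10⁸ × 7.440×10^-6) = 2.1116.
With βγ = 2.1116: γ² = 1 + (βγ)² = 5.45885, and β = (βγ)/γ = 2.1116/2.33642 = 0.9038.

0.9038c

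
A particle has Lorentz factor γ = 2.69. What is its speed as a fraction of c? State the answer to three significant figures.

0.928c

β = √(1 − 1/γ²) = √(1 − 1/7.2361) = √0.861804 = 0.928.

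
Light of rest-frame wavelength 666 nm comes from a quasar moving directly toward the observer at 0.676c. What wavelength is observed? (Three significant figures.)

293 nm

Relativistic Doppler for wavelength: λ_obs = λ_src · √((1−β)/(1+β)).
With β = 0.676: factor = √(0.324/1.676) = 0.43968.
λ_obs = 666 × 0.43968 = 293 nm.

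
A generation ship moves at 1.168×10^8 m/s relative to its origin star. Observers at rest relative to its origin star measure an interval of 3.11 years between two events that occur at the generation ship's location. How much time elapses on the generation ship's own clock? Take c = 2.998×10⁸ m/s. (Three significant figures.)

β = v/c = (1.168×10^8 m/s)/(2.998×10⁸ m/s) = 0.389593.
γ = 1/√(1 − β²) = 1/√(1 − 0.1517827) = 1/√0.8482173 = 1/0.920987 = 1.0858.
The moving clock records proper time: Δτ = Δt/γ = 3.11/1.0858 = 2.86 years.

2.86 years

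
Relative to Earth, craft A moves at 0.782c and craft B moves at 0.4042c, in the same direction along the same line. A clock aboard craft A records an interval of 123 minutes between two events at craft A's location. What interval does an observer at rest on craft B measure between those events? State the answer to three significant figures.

Speed of craft A in craft B's frame: u = (v_A − v_B)/(1 − v_A v_B/c²) = (0.782 − 0.4042)/(1 − 0.782×0.4042) = 0.3778/0.6839156 = 0.55241; |u| = 0.55241c.
γ for this relative speed: γ = 1/√(1 − 0.305157) = 1.1997.
The clock on craft A records proper time, so craft B measures Δt = γΔτ = 1.1997 × 123 = 148 minutes.

148 minutes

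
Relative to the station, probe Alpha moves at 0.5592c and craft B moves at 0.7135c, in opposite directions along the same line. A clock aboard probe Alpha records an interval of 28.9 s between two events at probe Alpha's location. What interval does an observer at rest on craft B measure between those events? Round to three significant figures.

69.6 s

The velocity of probe Alpha relative to craft B is (0.5592 + 0.7135)c / (1 + 0.5592×0.7135) = 0.90973c; relative speed 0.90973c.
γ for this relative speed: γ = 1/√(1 − 0.827609) = 2.4085.
The clock on probe Alpha records proper time, so craft B measures Δt = γΔτ = 2.4085 × 28.9 = 69.6 s.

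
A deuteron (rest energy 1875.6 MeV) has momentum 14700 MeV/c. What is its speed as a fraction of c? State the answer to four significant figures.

0.9920c

pc/(mc²) = 14700/1875.6 = 7.8375 = βγ = β/√(1−β²).
So β² = x²/(1 + x²) with x = 7.8375: x² = 61.4264, β² = 61.4264/62.4264 = 0.983981, β = 0.9920.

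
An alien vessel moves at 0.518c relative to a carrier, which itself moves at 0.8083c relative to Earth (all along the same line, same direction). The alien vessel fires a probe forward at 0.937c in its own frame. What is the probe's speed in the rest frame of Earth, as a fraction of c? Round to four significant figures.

0.9978c

Compose velocities in two stages. Stage 1 (into S'): u₁ = (0.937+0.518)/(1+0.937×0.518) = 0.97956.
Stage 2 (into S): u = (0.97956+0.8083)/(1+0.97956×0.8083) = 0.99781, so the speed is 0.9978c.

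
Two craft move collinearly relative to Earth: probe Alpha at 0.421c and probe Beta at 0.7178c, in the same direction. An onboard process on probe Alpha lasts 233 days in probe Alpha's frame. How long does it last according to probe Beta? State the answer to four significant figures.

The velocity of probe Alpha relative to probe Beta is (0.421 − 0.7178)c / (1 − 0.421×0.7178) = −0.42533c; relative speed 0.42533c.
γ for this relative speed: γ = 1/√(1 − 0.180906) = 1.1049.
The clock on probe Alpha records proper time, so probe Beta measures Δt = γΔτ = 1.1049 × 233 = 257.4 days.

257.4 days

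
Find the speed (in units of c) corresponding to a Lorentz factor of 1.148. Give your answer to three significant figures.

β = √(1 − 1/γ²) = √(1 − 1/1.317904) = √0.241219 = 0.491.

0.491c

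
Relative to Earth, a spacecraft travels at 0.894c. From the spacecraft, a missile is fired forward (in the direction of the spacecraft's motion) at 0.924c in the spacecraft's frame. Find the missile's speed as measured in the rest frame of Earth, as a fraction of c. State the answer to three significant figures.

0.996c

Relativistic velocity addition: u = (u' + v)/(1 + u'v/c²), with u' = 0.924c and v = 0.894c.
Numerator: 0.924 + 0.894 = 1.818. Denominator: 1 + (0.924)(0.894) = 1.826056.
u = 1.818/1.826056 = 0.99559, so the speed is 0.996c.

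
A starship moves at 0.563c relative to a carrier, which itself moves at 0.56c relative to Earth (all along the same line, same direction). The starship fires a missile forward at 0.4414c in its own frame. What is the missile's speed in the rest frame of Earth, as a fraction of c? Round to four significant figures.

Compose velocities in two stages. Stage 1 (into S'): u₁ = (0.4414+0.563)/(1+0.4414×0.563) = 0.80448.
Stage 2 (into S): u = (0.80448+0.56)/(1+0.80448×0.56) = 0.94069, so the speed is 0.9407c.

0.9407c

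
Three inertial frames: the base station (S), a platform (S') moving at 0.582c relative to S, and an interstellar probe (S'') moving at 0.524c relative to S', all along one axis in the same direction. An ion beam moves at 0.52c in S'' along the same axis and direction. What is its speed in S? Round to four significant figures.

0.9492c

Compose velocities in two stages. Stage 1 (into S'): u₁ = (0.52+0.524)/(1+0.52×0.524) = 0.82045.
Stage 2 (into S): u = (0.82045+0.582)/(1+0.82045×0.582) = 0.9492, so the speed is 0.9492c.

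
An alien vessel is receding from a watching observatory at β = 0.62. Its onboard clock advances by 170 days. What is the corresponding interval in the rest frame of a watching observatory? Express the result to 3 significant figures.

217 days

Lorentz factor: γ = (1 − 0.3844)^(−1/2) = 1.2745.
The onboard clock measures proper time, so the interval in the rest frame of a watching observatory is dilated: Δt = γ·Δτ = 1.2745 × 170 days = 217 days.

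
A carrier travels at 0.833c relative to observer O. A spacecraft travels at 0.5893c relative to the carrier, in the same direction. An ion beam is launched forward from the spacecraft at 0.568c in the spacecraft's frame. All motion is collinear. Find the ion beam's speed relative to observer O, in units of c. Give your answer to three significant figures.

0.987c

First combine the ion beam and spacecraft (S''→S'): u₁ = (0.568 + 0.5893)/(1 + 0.568×0.5893) = 1.1573/1.3347224 = 0.86707.
Then combine with the carrier (S'→S): u = (0.86707 + 0.833)/(1 + 0.86707×0.833) = 1.70007/1.72226931 = 0.98711.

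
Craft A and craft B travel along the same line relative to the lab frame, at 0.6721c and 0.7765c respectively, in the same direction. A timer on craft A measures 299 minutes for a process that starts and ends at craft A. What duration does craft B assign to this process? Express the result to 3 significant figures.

Speed of craft A in craft B's frame: u = (v_A − v_B)/(1 − v_A v_B/c²) = (0.6721 − 0.7765)/(1 − 0.6721×0.7765) = −0.1044/0.47811435 = −0.21836; |u| = 0.21836c.
γ for this relative speed: γ = 1/√(1 − 0.0476811) = 1.0247.
Craft A's interval is proper; time dilation gives Δt_B = γΔτ = 1.0247 × 299 minutes = 306 minutes.

306 minutes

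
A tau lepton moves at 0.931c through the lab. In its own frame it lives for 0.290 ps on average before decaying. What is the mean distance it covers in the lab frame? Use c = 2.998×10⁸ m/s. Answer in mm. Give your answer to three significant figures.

0.222 mm

With β = 0.931, γ = 1/√(1 − 0.931²) = 1/√0.133239 = 2.7396.
Lab-frame lifetime: Δt = γτ = 2.7396 × 0.290 ps = 0.79448 ps.
Distance: d = vΔt = 0.931 × 2.998×10⁸ m/s × 7.9448×10^-13 s = 2.22×10^-4 m = 0.222 mm.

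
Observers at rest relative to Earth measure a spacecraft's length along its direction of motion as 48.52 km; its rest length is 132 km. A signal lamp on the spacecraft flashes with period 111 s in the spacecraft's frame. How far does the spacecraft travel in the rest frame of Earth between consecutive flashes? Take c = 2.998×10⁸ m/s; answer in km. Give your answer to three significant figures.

γ = L₀/L = 132/48.52 = 2.72053.
β = √(1 − 1/γ²) = 0.92999. Lab-frame period = γτ = 2.72053×111 s = 301.98 s. Distance = βc × γτ = 0.92999 × 2.998×10⁸ m/s × 301.98 s = 8.4195×10^10 m = 8.42×10^7 km.

8.42×10^7 km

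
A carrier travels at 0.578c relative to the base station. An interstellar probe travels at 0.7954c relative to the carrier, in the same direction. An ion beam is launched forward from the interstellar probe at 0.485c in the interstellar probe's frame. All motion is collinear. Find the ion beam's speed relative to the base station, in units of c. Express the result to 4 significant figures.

0.9791c

Compose velocities in two stages. Stage 1 (into S'): u₁ = (0.485+0.7954)/(1+0.485×0.7954) = 0.92396.
Stage 2 (into S): u = (0.92396+0.578)/(1+0.92396×0.578) = 0.97908, so the speed is 0.9791c.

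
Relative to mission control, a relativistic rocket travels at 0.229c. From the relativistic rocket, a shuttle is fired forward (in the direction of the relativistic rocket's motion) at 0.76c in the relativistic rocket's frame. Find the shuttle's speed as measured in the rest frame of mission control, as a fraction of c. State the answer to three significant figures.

Relativistic velocity addition: u = (u' + v)/(1 + u'v/c²), with u' = 0.76c and v = 0.229c.
Numerator: 0.76 + 0.229 = 0.989. Denominator: 1 + (0.76)(0.229) = 1.17404.
u = 0.989/1.17404 = 0.84239, so the speed is 0.842c.

0.842c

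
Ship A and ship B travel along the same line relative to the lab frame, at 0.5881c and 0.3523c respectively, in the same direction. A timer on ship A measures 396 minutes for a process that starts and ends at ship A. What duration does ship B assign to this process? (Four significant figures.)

414.8 minutes

Transform ship A's velocity into ship B's frame: (0.5881 − 0.3523)/(1 − 0.5881·0.3523) = 0.2358/0.79281237, so the relative speed is 0.29742c.
At |u| = 0.29742c, γ = (1 − 0.0884587)^(−1/2) = 1.0474.
Ship A's interval is proper; time dilation gives Δt_B = γΔτ = 1.0474 × 396 minutes = 414.8 minutes.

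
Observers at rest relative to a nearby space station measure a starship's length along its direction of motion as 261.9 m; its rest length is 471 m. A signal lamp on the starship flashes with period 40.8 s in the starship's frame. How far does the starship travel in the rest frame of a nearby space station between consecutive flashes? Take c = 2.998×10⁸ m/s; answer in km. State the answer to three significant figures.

Length contraction gives γ = L₀/L = 471/261.9 = 1.7984.
β = √(1 − 1/γ²) = 0.83115. Lab-frame period = γτ = 1.7984×40.8 s = 73.375 s. Distance = βc × γτ = 0.83115 × 2.998×10⁸ m/s × 73.375 s = 1.8283×10^10 m = 1.83×10^7 km.

1.83×10^7 km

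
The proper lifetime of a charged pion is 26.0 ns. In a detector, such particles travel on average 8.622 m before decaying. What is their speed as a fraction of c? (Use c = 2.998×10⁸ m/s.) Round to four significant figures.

0.7418c

Let x = d/(cτ) = 8.622 m / (2.998×10⁸ m/s × 2.600×10^-8 s) = 1.1061. Since d = βγcτ, x = βγ = β/√(1−β²).
Solving: β² = x²/(1+x²) = 1.22346/2.22346 = 0.550251, so β = 0.7418.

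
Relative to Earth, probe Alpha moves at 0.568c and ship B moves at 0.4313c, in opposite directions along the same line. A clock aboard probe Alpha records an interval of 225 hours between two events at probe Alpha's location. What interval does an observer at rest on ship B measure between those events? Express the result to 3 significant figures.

377 hours

The velocity of probe Alpha relative to ship B is (0.568 + 0.4313)c / (1 + 0.568×0.4313) = 0.80266c; relative speed 0.80266c.
γ for this relative speed: γ = 1/√(1 − 0.644263) = 1.6766.
Probe Alpha's interval is proper; time dilation gives Δt_B = γΔτ = 1.6766 × 225 hours = 377 hours.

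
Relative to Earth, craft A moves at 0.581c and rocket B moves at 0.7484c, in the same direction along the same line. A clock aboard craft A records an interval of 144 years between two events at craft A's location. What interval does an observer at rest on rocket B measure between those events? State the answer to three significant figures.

The velocity of craft A relative to rocket B is (0.581 − 0.7484)c / (1 − 0.581×0.7484) = −0.29619c; relative speed 0.29619c.
At |u| = 0.29619c, γ = (1 − 0.0877285)^(−1/2) = 1.047.
The clock on craft A records proper time, so rocket B measures Δt = γΔτ = 1.047 × 144 = 151 years.

151 years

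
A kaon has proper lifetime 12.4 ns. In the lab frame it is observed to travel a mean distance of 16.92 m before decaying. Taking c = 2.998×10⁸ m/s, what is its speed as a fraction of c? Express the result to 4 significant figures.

0.9767c

d = βγcτ ⇒ βγ = d/(cτ) = 16.92 m / (3.71752 m) = 4.5514.
β = (βγ)/√(1+(βγ)²) = 4.5514/√21.7152 = 0.9767.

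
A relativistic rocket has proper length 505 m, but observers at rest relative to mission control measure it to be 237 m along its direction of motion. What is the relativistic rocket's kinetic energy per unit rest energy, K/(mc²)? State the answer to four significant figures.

1.131

Length contraction gives γ = L₀/L = 505/237 = 2.1308.
K/(mc²) = γ − 1 = 2.1308 − 1 = 1.131.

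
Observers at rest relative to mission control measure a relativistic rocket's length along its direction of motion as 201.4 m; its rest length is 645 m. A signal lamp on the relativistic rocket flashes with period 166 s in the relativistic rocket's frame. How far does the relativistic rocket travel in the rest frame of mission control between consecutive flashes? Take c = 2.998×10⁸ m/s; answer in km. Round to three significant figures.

γ = L₀/L = 645/201.4 = 3.20258.
β = √(1 − 1/γ²) = 0.95. Lab-frame period = γτ = 3.20258×166 s = 531.63 s. Distance = βc × γτ = 0.95 × 2.998×10⁸ m/s × 531.63 s = 1.5141×10^11 m = 1.51×10^8 km.

1.51×10^8 km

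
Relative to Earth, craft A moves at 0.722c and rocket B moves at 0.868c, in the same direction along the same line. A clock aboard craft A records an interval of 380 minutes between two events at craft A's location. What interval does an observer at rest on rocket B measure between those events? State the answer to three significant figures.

The velocity of craft A relative to rocket B is (0.722 − 0.868)c / (1 − 0.722×0.868) = −0.3911c; relative speed 0.3911c.
γ for this relative speed: γ = 1/√(1 − 0.152959) = 1.0865.
The clock on craft A records proper time, so rocket B measures Δt = γΔτ = 1.0865 × 380 = 413 minutes.

413 minutes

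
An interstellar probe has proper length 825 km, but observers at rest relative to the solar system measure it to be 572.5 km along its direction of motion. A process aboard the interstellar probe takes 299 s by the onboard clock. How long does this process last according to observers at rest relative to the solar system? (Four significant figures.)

Length contraction gives γ = L₀/L = 825/572.5 = 1.44105.
The same γ dilates the second interval: 1.44105 × 299 s = 430.9 s.

430.9 s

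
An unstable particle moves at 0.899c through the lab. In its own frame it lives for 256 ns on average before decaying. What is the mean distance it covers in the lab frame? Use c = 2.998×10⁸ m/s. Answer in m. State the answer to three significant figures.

Lorentz factor: γ = (1 − 0.808201)^(−1/2) = 2.2834.
Lab-frame lifetime: Δt = γτ = 2.2834 × 256 ns = 584.55 ns.
Distance: d = vΔt = 0.899 × 2.998×10⁸ m/s × 5.8455×10^-7 s = 158 m.

158 m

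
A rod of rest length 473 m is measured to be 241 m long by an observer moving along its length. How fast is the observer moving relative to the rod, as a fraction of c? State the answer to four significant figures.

Length contraction gives γ = L₀/L = 473/241 = 1.9627.
β = √(1 − 1/γ²) = √0.740407 = 0.8605.

0.8605c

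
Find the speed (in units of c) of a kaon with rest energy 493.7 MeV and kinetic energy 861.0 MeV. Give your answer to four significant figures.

γ = 1 + K/(mc²) = 1 + 861.0/493.7 = 2.744.
β = √(1 − 1/γ²) = √(1 − 0.13281) = √0.86719 = 0.9312.

0.9312c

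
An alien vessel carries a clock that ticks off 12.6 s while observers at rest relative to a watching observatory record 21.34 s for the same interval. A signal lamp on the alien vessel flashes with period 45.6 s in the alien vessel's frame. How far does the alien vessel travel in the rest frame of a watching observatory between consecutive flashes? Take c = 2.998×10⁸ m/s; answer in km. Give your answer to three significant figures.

The time-dilation ratio gives γ = 21.34/12.6 = 1.69365.
β = √(1 − 1/γ²) = 0.80708. Lab-frame period = γτ = 1.69365×45.6 s = 77.23 s. Distance = βc × γτ = 0.80708 × 2.998×10⁸ m/s × 77.23 s = 1.8687×10^10 m = 1.87×10^7 km.

1.87×10^7 km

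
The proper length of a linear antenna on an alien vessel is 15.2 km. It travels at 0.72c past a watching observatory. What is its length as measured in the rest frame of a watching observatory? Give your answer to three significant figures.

10.5 km

Lorentz factor: γ = (1 − 0.5184)^(−1/2) = 1.441.
Length contraction: L = L₀/γ = 15.2/1.441 = 10.5 km.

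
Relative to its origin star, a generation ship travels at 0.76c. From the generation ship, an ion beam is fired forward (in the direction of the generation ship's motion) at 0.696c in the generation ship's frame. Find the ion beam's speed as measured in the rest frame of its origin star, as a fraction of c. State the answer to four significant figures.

0.9523c

Relativistic velocity addition: u = (u' + v)/(1 + u'v/c²), with u' = 0.696c and v = 0.76c.
Numerator: 0.696 + 0.76 = 1.456. Denominator: 1 + (0.696)(0.76) = 1.52896.
u = 1.456/1.52896 = 0.95228, so the speed is 0.9523c.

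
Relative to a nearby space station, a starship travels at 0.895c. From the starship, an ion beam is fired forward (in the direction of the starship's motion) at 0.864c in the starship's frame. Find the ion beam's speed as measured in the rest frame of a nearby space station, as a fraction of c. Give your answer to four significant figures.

0.9919c

Relativistic velocity addition: u = (u' + v)/(1 + u'v/c²), with u' = 0.864c and v = 0.895c.
Numerator: 0.864 + 0.895 = 1.759. Denominator: 1 + (0.864)(0.895) = 1.77328.
u = 1.759/1.77328 = 0.99195, so the speed is 0.9919c.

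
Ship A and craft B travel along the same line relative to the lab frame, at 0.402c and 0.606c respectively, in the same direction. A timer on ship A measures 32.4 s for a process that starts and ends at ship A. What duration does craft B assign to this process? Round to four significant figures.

33.65 s

Transform ship A's velocity into craft B's frame: (0.402 − 0.606)/(1 − 0.402·0.606) = −0.204/0.756388, so the relative speed is 0.2697c.
γ for this relative speed: γ = 1/√(1 − 0.0727381) = 1.0385.
The clock on ship A records proper time, so craft B measures Δt = γΔτ = 1.0385 × 32.4 = 33.65 s.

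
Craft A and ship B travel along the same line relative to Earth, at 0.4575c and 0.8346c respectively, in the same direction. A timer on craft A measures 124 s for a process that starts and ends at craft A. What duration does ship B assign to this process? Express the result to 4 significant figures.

156.5 s

The velocity of craft A relative to ship B is (0.4575 − 0.8346)c / (1 − 0.4575×0.8346) = −0.61003c; relative speed 0.61003c.
γ for this relative speed: γ = 1/√(1 − 0.372137) = 1.262.
The clock on craft A records proper time, so ship B measures Δt = γΔτ = 1.262 × 124 = 156.5 s.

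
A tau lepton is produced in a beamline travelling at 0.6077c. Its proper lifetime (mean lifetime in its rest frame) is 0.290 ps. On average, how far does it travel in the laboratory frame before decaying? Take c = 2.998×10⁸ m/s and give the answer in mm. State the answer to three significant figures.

0.0665 mm

Lorentz factor: γ = (1 − 0.36929929)^(−1/2) = 1.2592.
Lab-frame lifetime: Δt = γτ = 1.2592 × 0.290 ps = 0.36517 ps.
Distance: d = vΔt = 0.6077 × 2.998×10⁸ m/s × 3.6517×10^-13 s = 6.65×10^-5 m = 0.0665 mm.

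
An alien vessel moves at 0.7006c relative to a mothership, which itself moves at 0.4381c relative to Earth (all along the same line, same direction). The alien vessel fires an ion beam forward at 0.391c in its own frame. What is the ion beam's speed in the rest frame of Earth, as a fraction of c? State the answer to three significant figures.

First combine the ion beam and alien vessel (S''→S'): u₁ = (0.391 + 0.7006)/(1 + 0.391×0.7006) = 1.0916/1.2739346 = 0.85687.
Then combine with the mothership (S'→S): u = (0.85687 + 0.4381)/(1 + 0.85687×0.4381) = 1.29497/1.375394747 = 0.94153.

0.942c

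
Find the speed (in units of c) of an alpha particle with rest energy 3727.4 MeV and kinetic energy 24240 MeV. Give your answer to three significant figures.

0.991c

γ = 1 + K/(mc²) = 1 + 24240/3727.4 = 7.5032.
β = √(1 − 1/γ²) = √(1 − 0.0177626) = √0.9822374 = 0.991.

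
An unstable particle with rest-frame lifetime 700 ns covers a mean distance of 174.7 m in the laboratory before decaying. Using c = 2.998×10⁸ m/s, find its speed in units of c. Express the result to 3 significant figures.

d = βγcτ ⇒ βγ = d/(cτ) = 174.7 m / (209.86 m) = 0.83246.
β = (βγ)/√(1+(βγ)²) = 0.83246/√1.69299 = 0.640.

0.640c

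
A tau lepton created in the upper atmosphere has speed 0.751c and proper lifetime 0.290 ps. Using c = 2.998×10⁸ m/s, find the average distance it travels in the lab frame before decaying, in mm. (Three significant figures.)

0.0989 mm

β² = 0.564001, so γ = 1/√0.435999 = 1.5145.
Lab-frame lifetime: Δt = γτ = 1.5145 × 0.290 ps = 0.4392 ps.
Distance: d = vΔt = 0.751 × 2.998×10⁸ m/s × 4.3920×10^-13 s = 9.89×10^-5 m = 0.0989 mm.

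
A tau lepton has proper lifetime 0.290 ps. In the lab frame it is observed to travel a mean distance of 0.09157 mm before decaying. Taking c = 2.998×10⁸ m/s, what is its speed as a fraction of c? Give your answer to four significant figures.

Lab distance = (lab lifetime)·v = γτ·βc, so βγ = d/(cτ) = 9.157×10^-5/(2.998×10⁸ × 2.900×10^-13) = 1.0532.
With βγ = 1.0532: γ² = 1 + (βγ)² = 2.10923, and β = (βγ)/γ = 1.0532/1.45232 = 0.7252.

0.7252c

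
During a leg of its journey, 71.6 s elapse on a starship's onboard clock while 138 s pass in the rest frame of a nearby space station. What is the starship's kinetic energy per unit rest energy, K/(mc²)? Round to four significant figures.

0.9274

γ = Δt/Δτ = 138/71.6 = 1.92737.
Since K = (γ−1)mc², K/(mc²) = 1.92737 − 1 = 0.9274.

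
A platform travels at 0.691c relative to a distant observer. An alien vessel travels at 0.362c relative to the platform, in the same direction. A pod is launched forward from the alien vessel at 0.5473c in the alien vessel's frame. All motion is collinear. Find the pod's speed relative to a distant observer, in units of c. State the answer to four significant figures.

Compose velocities in two stages. Stage 1 (into S'): u₁ = (0.5473+0.362)/(1+0.5473×0.362) = 0.75894.
Stage 2 (into S): u = (0.75894+0.691)/(1+0.75894×0.691) = 0.95114, so the speed is 0.9511c.

0.9511c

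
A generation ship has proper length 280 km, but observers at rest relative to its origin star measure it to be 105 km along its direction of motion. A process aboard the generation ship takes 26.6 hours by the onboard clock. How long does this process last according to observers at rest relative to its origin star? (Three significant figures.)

70.9 hours

Length contraction gives γ = L₀/L = 280/105 = 2.66667.
The same γ dilates the second interval: 2.66667 × 26.6 hours = 70.9 hours.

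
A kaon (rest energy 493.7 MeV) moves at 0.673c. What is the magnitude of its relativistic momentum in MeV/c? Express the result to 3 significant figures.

449 MeV/c

With β = 0.673, γ = 1/√(1 − 0.673²) = 1/√0.547071 = 1.352.
Momentum: p = γβ·mc = 1.352 × 0.673 × 493.7 MeV/c = 449 MeV/c.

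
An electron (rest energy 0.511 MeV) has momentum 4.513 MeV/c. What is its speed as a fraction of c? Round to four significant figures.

pc/(mc²) = 4.513/0.511 = 8.8317 = βγ = β/√(1−β²).
So β² = x²/(1 + x²) with x = 8.8317: x² = 77.9989, β² = 77.9989/78.9989 = 0.987342, β = 0.9937.

0.9937c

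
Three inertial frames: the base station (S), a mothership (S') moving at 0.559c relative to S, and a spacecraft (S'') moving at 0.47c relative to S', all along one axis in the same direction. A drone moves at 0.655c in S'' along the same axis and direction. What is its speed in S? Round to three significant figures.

First combine the drone and spacecraft (S''→S'): u₁ = (0.655 + 0.47)/(1 + 0.655×0.47) = 1.125/1.30785 = 0.86019.
Then combine with the mothership (S'→S): u = (0.86019 + 0.559)/(1 + 0.86019×0.559) = 1.41919/1.48084621 = 0.95836.

0.958c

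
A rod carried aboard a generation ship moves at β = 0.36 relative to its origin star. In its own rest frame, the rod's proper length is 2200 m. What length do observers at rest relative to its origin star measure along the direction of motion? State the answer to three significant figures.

2050 m

γ = 1/√(1 − β²) = 1/√(1 − 0.1296) = 1/√0.8704 = 1/0.932952 = 1.0719.
Along the direction of motion the measured length is L₀/γ = 2200/1.0719 = 2050 m.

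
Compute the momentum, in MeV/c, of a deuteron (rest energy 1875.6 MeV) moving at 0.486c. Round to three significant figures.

With β = 0.486, γ = 1/√(1 − 0.486²) = 1/√0.763804 = 1.1442.
Momentum: p = γβ·mc = 1.1442 × 0.486 × 1875.6 MeV/c = 1040 MeV/c.

1040 MeV/c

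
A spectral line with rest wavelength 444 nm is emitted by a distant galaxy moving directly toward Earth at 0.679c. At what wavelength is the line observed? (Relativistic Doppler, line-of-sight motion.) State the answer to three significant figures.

194 nm

Relativistic Doppler for wavelength: λ_obs = λ_src · √((1−β)/(1+β)).
With β = 0.679: factor = √(0.321/1.679) = 0.43725.
λ_obs = 444 × 0.43725 = 194 nm.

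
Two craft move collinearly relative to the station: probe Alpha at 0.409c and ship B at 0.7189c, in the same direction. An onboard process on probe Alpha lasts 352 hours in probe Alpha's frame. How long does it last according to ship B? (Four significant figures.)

391.8 hours

The velocity of probe Alpha relative to ship B is (0.409 − 0.7189)c / (1 − 0.409×0.7189) = −0.43897c; relative speed 0.43897c.
At |u| = 0.43897c, γ = (1 − 0.192695)^(−1/2) = 1.113.
The clock on probe Alpha records proper time, so ship B measures Δt = γΔτ = 1.113 × 352 = 391.8 hours.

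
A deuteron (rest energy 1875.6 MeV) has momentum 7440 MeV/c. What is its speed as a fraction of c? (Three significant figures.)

0.970c

βγ = pc/(mc²) = 7440/1875.6 = 3.9667.
Since γ² = 1 + (βγ)² = 16.7347, γ = √16.7347 = 4.09081, and β = (βγ)/γ = 3.9667/4.09081 = 0.970.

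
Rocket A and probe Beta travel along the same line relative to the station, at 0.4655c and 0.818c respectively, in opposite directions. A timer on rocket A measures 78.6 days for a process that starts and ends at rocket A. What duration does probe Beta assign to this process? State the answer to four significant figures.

Transform rocket A's velocity into probe Beta's frame: (0.4655 + 0.818)/(1 + 0.4655·0.818) = 1.2835/1.380779, so the relative speed is 0.92955c.
At |u| = 0.92955c, γ = (1 − 0.864063)^(−1/2) = 2.7123.
Rocket A's interval is proper; time dilation gives Δt_B = γΔτ = 2.7123 × 78.6 days = 213.2 days.

213.2 days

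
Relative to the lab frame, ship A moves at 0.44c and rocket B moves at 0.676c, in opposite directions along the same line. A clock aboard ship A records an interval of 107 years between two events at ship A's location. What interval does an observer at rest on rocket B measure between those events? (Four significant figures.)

209.8 years

Transform ship A's velocity into rocket B's frame: (0.44 + 0.676)/(1 + 0.44·0.676) = 1.116/1.29744, so the relative speed is 0.86016c.
γ for this relative speed: γ = 1/√(1 − 0.739875) = 1.9607.
Ship A's interval is proper; time dilation gives Δt_B = γΔτ = 1.9607 × 107 years = 209.8 years.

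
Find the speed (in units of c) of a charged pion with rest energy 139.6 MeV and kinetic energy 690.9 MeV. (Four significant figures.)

K = (γ−1)mc², so γ = 1 + 690.9/139.6 = 5.9491.
Then v/c = √(1 − γ⁻²) = √(1 − 0.0282551) = √0.9717449 = 0.9858.

0.9858c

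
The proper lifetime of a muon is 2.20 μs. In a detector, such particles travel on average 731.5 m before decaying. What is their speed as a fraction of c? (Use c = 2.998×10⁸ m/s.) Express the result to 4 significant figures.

0.7427c

Let x = d/(cτ) = 731.5 m / (2.998×10⁸ m/s × 2.200×10^-6 s) = 1.1091. Since d = βγcτ, x = βγ = β/√(1−β²).
Solving: β² = x²/(1+x²) = 1.2301/2.2301 = 0.55159, so β = 0.7427.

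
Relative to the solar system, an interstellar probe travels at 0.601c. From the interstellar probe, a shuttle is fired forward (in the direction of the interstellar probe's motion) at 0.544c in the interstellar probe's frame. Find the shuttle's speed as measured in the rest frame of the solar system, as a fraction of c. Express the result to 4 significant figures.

0.8629c

In units of c, u = (u' + v)/(1 + u'v) with u' = 0.544 and v = 0.601.
Numerator: 0.544 + 0.601 = 1.145. Denominator: 1 + (0.544)(0.601) = 1.326944.
u = 1.145/1.326944 = 0.86288, so the speed is 0.8629c.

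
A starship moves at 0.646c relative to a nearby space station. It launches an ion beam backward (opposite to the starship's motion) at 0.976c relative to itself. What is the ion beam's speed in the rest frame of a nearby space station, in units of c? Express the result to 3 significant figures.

0.893c

Relativistic velocity addition: u = (u' + v)/(1 + u'v/c²), with u' = −0.976c and v = 0.646c.
Numerator: −0.976 + 0.646 = −0.33. Denominator: 1 + (−0.976)(0.646) = 0.369504.
u = −0.33/0.369504 = −0.89309, so the speed is 0.893c.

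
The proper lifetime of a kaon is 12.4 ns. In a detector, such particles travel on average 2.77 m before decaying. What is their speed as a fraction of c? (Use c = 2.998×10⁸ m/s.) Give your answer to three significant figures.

0.597c

Let x = d/(cτ) = 2.770 m / (2.998×10⁸ m/s × 1.240×10^-8 s) = 0.74512. Since d = βγcτ, x = βγ = β/√(1−β²).
Solving: β² = x²/(1+x²) = 0.555204/1.555204 = 0.356998, so β = 0.597.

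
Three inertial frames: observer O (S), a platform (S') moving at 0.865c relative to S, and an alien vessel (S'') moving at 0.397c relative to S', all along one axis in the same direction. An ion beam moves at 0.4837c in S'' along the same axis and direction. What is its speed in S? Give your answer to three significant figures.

Compose velocities in two stages. Stage 1 (into S'): u₁ = (0.4837+0.397)/(1+0.4837×0.397) = 0.73882.
Stage 2 (into S): u = (0.73882+0.865)/(1+0.73882×0.865) = 0.97849, so the speed is 0.978c.

0.978c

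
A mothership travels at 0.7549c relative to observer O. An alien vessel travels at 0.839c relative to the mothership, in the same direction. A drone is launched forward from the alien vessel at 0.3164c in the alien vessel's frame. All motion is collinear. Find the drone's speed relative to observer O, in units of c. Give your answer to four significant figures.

Compose velocities in two stages. Stage 1 (into S'): u₁ = (0.3164+0.839)/(1+0.3164×0.839) = 0.91303.
Stage 2 (into S): u = (0.91303+0.7549)/(1+0.91303×0.7549) = 0.98738, so the speed is 0.9874c.

0.9874c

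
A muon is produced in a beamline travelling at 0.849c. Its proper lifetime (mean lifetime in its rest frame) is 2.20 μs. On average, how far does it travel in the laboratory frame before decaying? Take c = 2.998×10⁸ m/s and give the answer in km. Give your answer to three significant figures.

With β = 0.849, γ = 1/√(1 − 0.849²) = 1/√0.279199 = 1.8925.
Lab-frame lifetime: Δt = γτ = 1.8925 × 2.20 μs = 4.1635 μs.
Distance: d = vΔt = 0.849 × 2.998×10⁸ m/s × 4.1635×10^-6 s = 1060 m = 1.06 km.

1.06 km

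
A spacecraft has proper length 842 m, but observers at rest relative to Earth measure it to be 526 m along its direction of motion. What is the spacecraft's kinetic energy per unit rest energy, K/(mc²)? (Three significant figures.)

Length contraction gives γ = L₀/L = 842/526 = 1.60076.
K/(mc²) = γ − 1 = 1.60076 − 1 = 0.601.

0.601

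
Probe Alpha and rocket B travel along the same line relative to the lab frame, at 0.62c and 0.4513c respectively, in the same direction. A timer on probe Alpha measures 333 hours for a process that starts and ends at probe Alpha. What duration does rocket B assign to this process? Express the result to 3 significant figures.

The velocity of probe Alpha relative to rocket B is (0.62 − 0.4513)c / (1 − 0.62×0.4513) = 0.23424c; relative speed 0.23424c.
γ for this relative speed: γ = 1/√(1 − 0.0548684) = 1.0286.
Probe Alpha's interval is proper; time dilation gives Δt_B = γΔτ = 1.0286 × 333 hours = 343 hours.

343 hours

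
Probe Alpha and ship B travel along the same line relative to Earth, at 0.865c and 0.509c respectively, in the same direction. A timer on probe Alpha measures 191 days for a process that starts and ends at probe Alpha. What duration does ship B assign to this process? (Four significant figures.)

Transform probe Alpha's velocity into ship B's frame: (0.865 − 0.509)/(1 − 0.865·0.509) = 0.356/0.559715, so the relative speed is 0.63604c.
At |u| = 0.63604c, γ = (1 − 0.404547)^(−1/2) = 1.2959.
The clock on probe Alpha records proper time, so ship B measures Δt = γΔτ = 1.2959 × 191 = 247.5 days.

247.5 days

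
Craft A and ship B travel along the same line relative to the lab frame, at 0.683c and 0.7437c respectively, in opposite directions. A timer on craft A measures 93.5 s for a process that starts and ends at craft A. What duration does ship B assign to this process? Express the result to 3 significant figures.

Speed of craft A in ship B's frame: u = (v_A + v_B)/(1 + v_A v_B/c²) = (0.683 + 0.7437)/(1 + 0.683×0.7437) = 1.4267/1.5079471 = 0.94612; |u| = 0.94612c.
γ for this relative speed: γ = 1/√(1 − 0.895143) = 3.0882.
Craft A's interval is proper; time dilation gives Δt_B = γΔτ = 3.0882 × 93.5 s = 289 s.

289 s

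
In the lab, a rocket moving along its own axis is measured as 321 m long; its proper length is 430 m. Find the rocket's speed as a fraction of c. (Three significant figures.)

0.665c

Length contraction gives γ = L₀/L = 430/321 = 1.3396.
β = √(1 − 1/γ²) = √0.44275 = 0.665.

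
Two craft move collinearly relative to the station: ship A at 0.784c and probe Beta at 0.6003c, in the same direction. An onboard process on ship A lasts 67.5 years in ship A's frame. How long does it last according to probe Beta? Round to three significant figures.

72.0 years

The velocity of ship A relative to probe Beta is (0.784 − 0.6003)c / (1 − 0.784×0.6003) = 0.34702c; relative speed 0.34702c.
At |u| = 0.34702c, γ = (1 − 0.120423)^(−1/2) = 1.0663.
Ship A's interval is proper; time dilation gives Δt_B = γΔτ = 1.0663 × 67.5 years = 72.0 years.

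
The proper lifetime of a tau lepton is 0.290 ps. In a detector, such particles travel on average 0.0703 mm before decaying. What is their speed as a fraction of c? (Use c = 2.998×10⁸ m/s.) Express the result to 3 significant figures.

d = βγcτ ⇒ βγ = d/(cτ) = 7.030×10^-5 m / (8.6942×10^-5 m) = 0.80859.
β = (βγ)/√(1+(βγ)²) = 0.80859/√1.653818 = 0.629.

0.629c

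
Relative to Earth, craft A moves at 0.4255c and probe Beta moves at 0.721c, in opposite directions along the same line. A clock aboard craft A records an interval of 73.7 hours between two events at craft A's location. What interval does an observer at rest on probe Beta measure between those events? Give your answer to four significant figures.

Speed of craft A in probe Beta's frame: u = (v_A + v_B)/(1 + v_A v_B/c²) = (0.4255 + 0.721)/(1 + 0.4255×0.721) = 1.1465/1.3067855 = 0.87734; |u| = 0.87734c.
γ for this relative speed: γ = 1/√(1 − 0.769725) = 2.0839.
The clock on craft A records proper time, so probe Beta measures Δt = γΔτ = 2.0839 × 73.7 = 153.6 hours.

153.6 hours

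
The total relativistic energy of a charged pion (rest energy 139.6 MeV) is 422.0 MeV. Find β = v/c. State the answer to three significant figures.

0.944

γ = E/(mc²) = 422.0/139.6 = 3.0229.
β = √(1 − 1/γ²) = √(1 − 0.109434) = √0.890566 = 0.944.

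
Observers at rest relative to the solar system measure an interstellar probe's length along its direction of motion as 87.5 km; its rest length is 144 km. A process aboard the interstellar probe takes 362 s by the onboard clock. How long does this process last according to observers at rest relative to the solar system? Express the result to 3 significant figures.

Length contraction gives γ = L₀/L = 144/87.5 = 1.64571.
Δt = γΔτ = 1.64571 × 362 = 596 s.

596 s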